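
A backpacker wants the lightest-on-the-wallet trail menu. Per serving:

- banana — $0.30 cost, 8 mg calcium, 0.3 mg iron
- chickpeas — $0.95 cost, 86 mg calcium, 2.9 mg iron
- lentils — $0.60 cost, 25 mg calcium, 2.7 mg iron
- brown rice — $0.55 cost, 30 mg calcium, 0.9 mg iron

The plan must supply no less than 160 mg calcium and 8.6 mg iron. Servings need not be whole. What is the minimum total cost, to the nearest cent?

$2.33

The cheapest plan sits at a corner of the feasible region — with two constraints it uses at most two foods.
banana only: max(160/8, 8.6/0.3) = 28.67 servings → $8.60.
chickpeas only: max(160/86, 8.6/2.9) = 2.966 servings → $2.82.
lentils only: max(160/25, 8.6/2.7) = 6.4 servings → $3.84.
brown rice only: max(160/30, 8.6/0.9) = 9.556 servings → $5.26.
banana + chickpeas: the both-tight solution has a negative serving — not a feasible corner.
banana + lentils with both tight: 15.39 servings and 1.475 servings → $5.50.
banana + brown rice: the both-tight solution has a negative serving — not a feasible corner.
chickpeas + lentils with both tight: 1.359 servings and 1.726 servings → $2.33.
chickpeas + brown rice: the both-tight solution has a negative serving — not a feasible corner.
lentils + brown rice with both tight: 1.949 servings and 3.709 servings → $3.21.
So the least-cost plan costs $2.33.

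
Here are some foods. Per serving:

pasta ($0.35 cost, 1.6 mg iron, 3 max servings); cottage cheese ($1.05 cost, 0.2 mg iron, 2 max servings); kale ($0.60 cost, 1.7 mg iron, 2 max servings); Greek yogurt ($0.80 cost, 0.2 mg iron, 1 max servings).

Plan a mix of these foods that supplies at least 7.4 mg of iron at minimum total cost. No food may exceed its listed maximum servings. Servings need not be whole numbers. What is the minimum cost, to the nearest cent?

$1.97

Cost per mg of iron: pasta $0.2188, kale $0.3529, Greek yogurt $4.0000, cottage cheese $5.2500.
Take 3 servings of pasta: +4.8 mg iron for $1.05 (total $1.05, still need 2.6 mg).
Take 1.529 servings of kale: +2.6 mg iron for $0.92 (total $1.97, still need 0.0 mg).
Filling from the cheapest source first is optimal under one linear minimum: $1.97.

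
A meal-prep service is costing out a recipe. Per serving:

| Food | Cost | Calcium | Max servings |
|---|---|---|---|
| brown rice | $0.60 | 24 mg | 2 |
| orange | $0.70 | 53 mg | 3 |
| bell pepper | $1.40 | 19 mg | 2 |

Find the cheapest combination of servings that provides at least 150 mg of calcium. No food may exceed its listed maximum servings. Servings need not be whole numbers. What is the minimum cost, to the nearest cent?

$1.98

Cost per mg of calcium: orange $0.0132, brown rice $0.0250, bell pepper $0.0737.
Take 2.83 servings of orange: +150.0 mg calcium for $1.98 (total $1.98, still need 0.0 mg).
Filling from the cheapest source first is optimal under one linear minimum: $1.98.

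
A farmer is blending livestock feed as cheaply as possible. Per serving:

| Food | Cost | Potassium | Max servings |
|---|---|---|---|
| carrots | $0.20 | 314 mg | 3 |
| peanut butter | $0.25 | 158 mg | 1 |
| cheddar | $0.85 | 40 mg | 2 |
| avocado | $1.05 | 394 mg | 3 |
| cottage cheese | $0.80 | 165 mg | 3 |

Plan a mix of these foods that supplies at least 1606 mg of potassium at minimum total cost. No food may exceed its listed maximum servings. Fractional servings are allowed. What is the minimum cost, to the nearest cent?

Cost per mg of potassium: carrots $0.0006, peanut butter $0.0016, avocado $0.0027, cottage cheese $0.0048, cheddar $0.0213.
Take 3 servings of carrots: +942.0 mg potassium for $0.60 (total $0.60, still need 664.0 mg).
Take 1 serving of peanut butter: +158.0 mg potassium for $0.25 (total $0.85, still need 506.0 mg).
Take 1.284 servings of avocado: +506.0 mg potassium for $1.35 (total $2.20, still need 0.0 mg).
Filling from the cheapest source first is optimal under one linear minimum: $2.20.

$2.20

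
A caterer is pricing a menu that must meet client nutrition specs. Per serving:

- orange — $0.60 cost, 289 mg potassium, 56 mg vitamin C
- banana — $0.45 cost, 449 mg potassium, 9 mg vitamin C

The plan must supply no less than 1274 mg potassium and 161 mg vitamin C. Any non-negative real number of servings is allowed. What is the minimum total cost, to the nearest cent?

$2.11

orange only: max(1274/289, 161/56) = 4.408 servings → $2.64.
banana only: max(1274/449, 161/9) = 17.89 servings → $8.05.
orange + banana with both tight: 2.698 servings and 1.101 servings → $2.11.
Cheapest feasible corner: $2.11.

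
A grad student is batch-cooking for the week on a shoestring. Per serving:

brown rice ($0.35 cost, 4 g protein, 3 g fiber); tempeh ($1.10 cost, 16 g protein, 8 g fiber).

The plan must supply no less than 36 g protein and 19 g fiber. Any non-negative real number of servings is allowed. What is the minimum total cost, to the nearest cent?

$2.55

A basic optimal solution has at most two foods positive. Try each food alone and each pair with both targets met exactly.
brown rice only: max(36/4, 19/3) = 9 servings → $3.15.
tempeh only: max(36/16, 19/8) = 2.375 servings → $2.61.
brown rice + tempeh with both tight: 1 serving and 2 servings → $2.55.
Cheapest feasible corner: $2.55.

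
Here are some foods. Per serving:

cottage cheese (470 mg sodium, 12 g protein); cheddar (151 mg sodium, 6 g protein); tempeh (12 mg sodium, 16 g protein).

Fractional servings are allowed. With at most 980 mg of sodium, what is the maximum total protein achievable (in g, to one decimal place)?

1306.7 g

Protein per mg sodium: tempeh 1.333, cheddar 0.03974, cottage cheese 0.02553.
With no serving limits, spend the whole sodium allowance on tempeh: 980 mg / 12 mg × 16 g = 1306.7 g.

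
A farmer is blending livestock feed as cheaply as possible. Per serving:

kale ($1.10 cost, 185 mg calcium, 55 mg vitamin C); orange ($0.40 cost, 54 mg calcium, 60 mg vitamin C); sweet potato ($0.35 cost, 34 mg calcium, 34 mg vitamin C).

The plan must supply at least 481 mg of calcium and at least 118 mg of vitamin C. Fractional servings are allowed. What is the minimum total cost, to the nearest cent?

Minimising a linear cost over {calcium ≥ 481, vitamin C ≥ 118, servings ≥ 0} — the optimum is at a vertex, using one or two foods.
kale only: max(481/185, 118/55) = 2.6 servings → $2.86.
orange only: max(481/54, 118/60) = 8.907 servings → $3.56.
sweet potato only: max(481/34, 118/34) = 14.15 servings → $4.95.
kale + orange: the both-tight solution has a negative serving — not a feasible corner.
kale + sweet potato: the both-tight solution has a negative serving — not a feasible corner.
orange + sweet potato with both targets exact would need a negative amount; discard.
So the least-cost plan costs $2.86.

$2.86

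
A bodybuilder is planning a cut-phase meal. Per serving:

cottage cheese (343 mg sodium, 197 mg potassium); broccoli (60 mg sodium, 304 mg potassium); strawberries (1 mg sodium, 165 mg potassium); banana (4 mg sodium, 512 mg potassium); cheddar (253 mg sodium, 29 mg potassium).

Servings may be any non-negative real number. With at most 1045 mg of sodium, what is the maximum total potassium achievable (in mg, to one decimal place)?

Potassium per mg sodium: strawberries 165, banana 128, broccoli 5.067, cottage cheese 0.5743, cheddar 0.1146.
With no serving limits, spend the whole sodium allowance on strawberries: 1045 mg / 1 mg × 165 mg = 172425.0 mg.

172425.0 mg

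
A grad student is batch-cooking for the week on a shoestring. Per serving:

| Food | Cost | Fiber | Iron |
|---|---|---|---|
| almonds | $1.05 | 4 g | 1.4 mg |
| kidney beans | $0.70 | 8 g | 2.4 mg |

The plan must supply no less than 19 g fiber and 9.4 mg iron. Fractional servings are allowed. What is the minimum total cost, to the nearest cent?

$2.74

An LP optimum is at a vertex; with two nutrient constraints at most two foods are used. Check each candidate.
almonds only: max(19/4, 9.4/1.4) = 6.714 servings → $7.05.
kidney beans only: max(19/8, 9.4/2.4) = 3.917 servings → $2.74.
almonds + kidney beans with both targets exact would need a negative amount; discard.
So the least-cost plan costs $2.74.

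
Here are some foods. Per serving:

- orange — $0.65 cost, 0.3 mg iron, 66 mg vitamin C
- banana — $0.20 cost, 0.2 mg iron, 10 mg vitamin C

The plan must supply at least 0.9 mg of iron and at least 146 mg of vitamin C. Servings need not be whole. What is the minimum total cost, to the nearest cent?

The cheapest plan sits at a corner of the feasible region — with two constraints it uses at most two foods.
orange only: max(0.9/0.3, 146/66) = 3 servings → $1.95.
banana only: max(0.9/0.2, 146/10) = 14.6 servings → $2.92.
orange + banana with both tight: 1.98 servings and 1.529 servings → $1.59.
Cheapest feasible corner: $1.59.

$1.59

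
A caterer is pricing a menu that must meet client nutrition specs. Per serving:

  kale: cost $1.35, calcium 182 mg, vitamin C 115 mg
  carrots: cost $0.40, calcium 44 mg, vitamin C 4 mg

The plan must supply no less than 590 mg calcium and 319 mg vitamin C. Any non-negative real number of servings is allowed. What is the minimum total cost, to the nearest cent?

Check every corner: each single food scaled to meet both minima, and each pair solved so both constraints bind.
kale only: max(590/182, 319/115) = 3.242 servings → $4.38.
carrots only: max(590/44, 319/4) = 79.75 servings → $31.90.
kale + carrots with both tight: 2.695 servings and 2.26 servings → $4.54.
The minimum over all feasible corners is $4.38.

$4.38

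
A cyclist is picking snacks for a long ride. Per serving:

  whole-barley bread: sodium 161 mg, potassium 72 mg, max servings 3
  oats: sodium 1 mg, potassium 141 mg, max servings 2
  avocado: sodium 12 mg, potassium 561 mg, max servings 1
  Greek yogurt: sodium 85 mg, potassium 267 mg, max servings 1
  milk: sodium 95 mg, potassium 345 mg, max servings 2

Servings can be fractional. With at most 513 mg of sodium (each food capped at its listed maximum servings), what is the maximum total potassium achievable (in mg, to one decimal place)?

1900.2 mg

Potassium per mg sodium: oats 141, avocado 46.75, milk 3.632, Greek yogurt 3.141, whole-barley bread 0.4472.
Take 2 servings of oats: uses 2 mg sodium, +282.0 mg potassium (running total 282.0 mg).
Take 1 serving of avocado: uses 12 mg sodium, +561.0 mg potassium (running total 843.0 mg).
Take 2 servings of milk: uses 190 mg sodium, +690.0 mg potassium (running total 1533.0 mg).
Take 1 serving of Greek yogurt: uses 85 mg sodium, +267.0 mg potassium (running total 1800.0 mg).
Take 1.391 servings of whole-barley bread: uses 224 mg sodium, +100.2 mg potassium (running total 1900.2 mg).
Greedy by best ratio exhausts the sodium allowance optimally: 1900.2 mg.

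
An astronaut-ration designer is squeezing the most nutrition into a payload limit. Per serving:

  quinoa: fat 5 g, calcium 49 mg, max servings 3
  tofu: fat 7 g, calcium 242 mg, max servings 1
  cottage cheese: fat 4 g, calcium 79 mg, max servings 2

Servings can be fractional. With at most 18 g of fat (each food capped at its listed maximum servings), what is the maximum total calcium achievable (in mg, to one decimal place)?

Calcium per g fat: tofu 34.57, cottage cheese 19.75, quinoa 9.8.
Take 1 serving of tofu: uses 7 g fat, +242.0 mg calcium (running total 242.0 mg).
Take 2 servings of cottage cheese: uses 8 g fat, +158.0 mg calcium (running total 400.0 mg).
Take 0.6 servings of quinoa: uses 3 g fat, +29.4 mg calcium (running total 429.4 mg).
Filling greedily by calcium-per-g fat is optimal for one linear limit, giving 429.4 mg.

429.4 mg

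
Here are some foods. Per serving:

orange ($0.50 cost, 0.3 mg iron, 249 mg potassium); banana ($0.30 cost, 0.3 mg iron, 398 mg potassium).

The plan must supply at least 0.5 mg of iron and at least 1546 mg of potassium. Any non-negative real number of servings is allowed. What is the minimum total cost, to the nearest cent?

Minimising a linear cost over {iron ≥ 0.5, potassium ≥ 1546, servings ≥ 0} — the optimum is at a vertex, using one or two foods.
orange only: max(0.5/0.3, 1546/249) = 6.209 servings → $3.10.
banana only: max(0.5/0.3, 1546/398) = 3.884 servings → $1.17.
orange + banana: the both-tight solution has a negative serving — not a feasible corner.
Cheapest feasible corner: $1.17.

$1.17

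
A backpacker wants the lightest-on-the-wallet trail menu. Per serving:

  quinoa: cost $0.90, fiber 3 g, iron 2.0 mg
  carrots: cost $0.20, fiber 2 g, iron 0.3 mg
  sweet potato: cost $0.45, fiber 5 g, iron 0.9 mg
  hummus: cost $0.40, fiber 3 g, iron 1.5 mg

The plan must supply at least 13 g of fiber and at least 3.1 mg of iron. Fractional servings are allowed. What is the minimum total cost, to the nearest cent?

$1.27

For a min-cost LP with two ≥-constraints, a basic feasible solution has at most two positive variables.
quinoa only: max(13/3, 3.1/2.0) = 4.333 servings → $3.90.
carrots only: max(13/2, 3.1/0.3) = 10.33 servings → $2.07.
sweet potato only: max(13/5, 3.1/0.9) = 3.444 servings → $1.55.
hummus only: max(13/3, 3.1/1.5) = 4.333 servings → $1.73.
quinoa + carrots with both tight: 0.7419 servings and 5.387 servings → $1.75.
quinoa + sweet potato with both tight: 0.5205 servings and 2.288 servings → $1.50.
quinoa + hummus with both targets exact would need a negative amount; discard.
carrots + sweet potato: intersection lies outside the first quadrant.
carrots + hummus with both tight: 4.857 servings and 1.095 servings → $1.41.
sweet potato + hummus with both tight: 2.125 servings and 0.7917 servings → $1.27.
Cheapest feasible corner: $1.27.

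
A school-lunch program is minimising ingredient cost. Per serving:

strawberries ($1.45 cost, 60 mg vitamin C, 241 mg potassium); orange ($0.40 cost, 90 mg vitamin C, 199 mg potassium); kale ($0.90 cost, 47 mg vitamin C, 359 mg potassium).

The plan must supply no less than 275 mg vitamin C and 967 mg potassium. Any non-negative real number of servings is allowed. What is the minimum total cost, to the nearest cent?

$1.94

For a min-cost LP with two ≥-constraints, a basic feasible solution has at most two positive variables.
strawberries only: max(275/60, 967/241) = 4.583 servings → $6.65.
orange only: max(275/90, 967/199) = 4.859 servings → $1.94.
kale only: max(275/47, 967/359) = 5.851 servings → $5.27.
strawberries + orange with both tight: 3.313 servings and 0.8467 servings → $5.14.
strawberries + kale: the both-tight solution has a negative serving — not a feasible corner.
orange + kale with both tight: 2.321 servings and 1.407 servings → $2.19.
So the least-cost plan costs $1.94.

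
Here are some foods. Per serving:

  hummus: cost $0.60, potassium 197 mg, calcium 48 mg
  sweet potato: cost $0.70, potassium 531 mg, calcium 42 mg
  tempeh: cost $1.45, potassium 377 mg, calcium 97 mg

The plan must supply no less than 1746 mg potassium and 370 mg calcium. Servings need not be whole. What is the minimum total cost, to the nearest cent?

$4.74

hummus only: max(1746/197, 370/48) = 8.863 servings → $5.32.
sweet potato only: max(1746/531, 370/42) = 8.81 servings → $6.17.
tempeh only: max(1746/377, 370/97) = 4.631 servings → $6.72.
hummus + sweet potato with both tight: 7.153 servings and 0.6343 servings → $4.74.
hummus + tempeh with both targets exact would need a negative amount; discard.
sweet potato + tempeh with both tight: 0.8374 servings and 3.452 servings → $5.59.
Cheapest feasible corner: $4.74.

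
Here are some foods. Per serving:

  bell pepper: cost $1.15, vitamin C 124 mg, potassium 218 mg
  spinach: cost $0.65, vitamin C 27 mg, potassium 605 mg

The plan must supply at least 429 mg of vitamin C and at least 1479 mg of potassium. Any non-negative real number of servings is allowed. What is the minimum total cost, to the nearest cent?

$4.50

A basic optimal solution has at most two foods positive. Try each food alone and each pair with both targets met exactly.
bell pepper only: max(429/124, 1479/218) = 6.784 servings → $7.80.
spinach only: max(429/27, 1479/605) = 15.89 servings → $10.33.
bell pepper + spinach with both tight: 3.177 servings and 1.3 servings → $4.50.
So the least-cost plan costs $4.50.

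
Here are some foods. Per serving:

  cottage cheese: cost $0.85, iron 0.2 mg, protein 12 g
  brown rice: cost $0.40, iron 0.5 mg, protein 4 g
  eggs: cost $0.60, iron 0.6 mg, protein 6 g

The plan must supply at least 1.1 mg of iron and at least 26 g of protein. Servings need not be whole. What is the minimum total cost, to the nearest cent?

At the optimum either one food covers both requirements or two foods hit both targets exactly; no other combination can be cheaper.
cottage cheese only: max(1.1/0.2, 26/12) = 5.5 servings → $4.67.
brown rice only: max(1.1/0.5, 26/4) = 6.5 servings → $2.60.
eggs only: max(1.1/0.6, 26/6) = 4.333 servings → $2.60.
cottage cheese + brown rice with both tight: 1.654 servings and 1.538 servings → $2.02.
cottage cheese + eggs with both tight: 1.5 servings and 1.333 servings → $2.08.
brown rice + eggs with both targets exact would need a negative amount; discard.
The minimum over all feasible corners is $2.02.

$2.02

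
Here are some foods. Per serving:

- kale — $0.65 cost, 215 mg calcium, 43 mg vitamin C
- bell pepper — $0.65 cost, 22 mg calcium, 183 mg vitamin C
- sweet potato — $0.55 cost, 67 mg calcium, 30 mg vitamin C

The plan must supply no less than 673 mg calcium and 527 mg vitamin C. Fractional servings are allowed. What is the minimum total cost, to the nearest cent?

$3.32

Compare the cost at each extreme point of the feasible region.
kale only: max(673/215, 527/43) = 12.26 servings → $7.97.
bell pepper only: max(673/22, 527/183) = 30.59 servings → $19.88.
sweet potato only: max(673/67, 527/30) = 17.57 servings → $9.66.
kale + bell pepper with both tight: 2.905 servings and 2.197 servings → $3.32.
kale + sweet potato: intersection lies outside the first quadrant.
bell pepper + sweet potato with both tight: 1.303 servings and 9.617 servings → $6.14.
The minimum over all feasible corners is $3.32.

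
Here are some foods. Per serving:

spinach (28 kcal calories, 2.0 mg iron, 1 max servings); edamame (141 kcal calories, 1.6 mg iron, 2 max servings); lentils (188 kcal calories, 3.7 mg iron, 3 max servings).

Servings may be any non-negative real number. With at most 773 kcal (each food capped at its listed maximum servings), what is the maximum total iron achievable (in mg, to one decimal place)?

Iron per kcal: spinach 0.07143, lentils 0.01968, edamame 0.01135.
Take 1 serving of spinach: uses 28 kcal, +2.0 mg iron (running total 2.0 mg).
Take 3 servings of lentils: uses 564 kcal, +11.1 mg iron (running total 13.1 mg).
Take 1.284 servings of edamame: uses 181 kcal, +2.1 mg iron (running total 15.2 mg).
Greedy by best ratio exhausts the calories allowance optimally: 15.2 mg.

15.2 mg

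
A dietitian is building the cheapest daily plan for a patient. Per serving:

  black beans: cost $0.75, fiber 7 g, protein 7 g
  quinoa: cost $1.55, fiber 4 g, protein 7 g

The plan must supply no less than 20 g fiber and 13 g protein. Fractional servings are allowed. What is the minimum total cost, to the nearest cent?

Compare the cost at each extreme point of the feasible region.
black beans only: max(20/7, 13/7) = 2.857 servings → $2.14.
quinoa only: max(20/4, 13/7) = 5 servings → $7.75.
black beans + quinoa with both targets exact would need a negative amount; discard.
The minimum over all feasible corners is $2.14.

$2.14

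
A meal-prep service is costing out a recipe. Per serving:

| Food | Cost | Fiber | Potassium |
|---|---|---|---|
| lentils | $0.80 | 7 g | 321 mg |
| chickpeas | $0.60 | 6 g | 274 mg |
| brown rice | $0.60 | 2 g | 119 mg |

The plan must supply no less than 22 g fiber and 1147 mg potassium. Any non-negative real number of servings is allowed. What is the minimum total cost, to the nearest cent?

Check every corner: each single food scaled to meet both minima, and each pair solved so both constraints bind.
lentils only: max(22/7, 1147/321) = 3.573 servings → $2.86.
chickpeas only: max(22/6, 1147/274) = 4.186 servings → $2.51.
brown rice only: max(22/2, 1147/119) = 11 servings → $6.60.
lentils + chickpeas: the both-tight solution has a negative serving — not a feasible corner.
lentils + brown rice with both tight: 1.696 servings and 5.063 servings → $4.39.
chickpeas + brown rice with both tight: 1.952 servings and 5.145 servings → $4.26.
Cheapest feasible corner: $2.51.

$2.51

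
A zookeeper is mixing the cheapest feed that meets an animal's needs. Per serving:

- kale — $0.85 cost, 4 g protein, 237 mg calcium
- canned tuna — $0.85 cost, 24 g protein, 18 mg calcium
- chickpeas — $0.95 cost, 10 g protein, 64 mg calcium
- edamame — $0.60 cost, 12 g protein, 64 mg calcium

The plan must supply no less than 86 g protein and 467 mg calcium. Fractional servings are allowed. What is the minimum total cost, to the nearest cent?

kale only: max(86/4, 467/237) = 21.5 servings → $18.27.
canned tuna only: max(86/24, 467/18) = 25.94 servings → $22.05.
chickpeas only: max(86/10, 467/64) = 8.6 servings → $8.17.
edamame only: max(86/12, 467/64) = 7.297 servings → $4.38.
kale + canned tuna with both tight: 1.72 servings and 3.297 servings → $4.26.
kale + chickpeas: intersection lies outside the first quadrant.
kale + edamame with both tight: 0.03864 servings and 7.154 servings → $4.33.
canned tuna + chickpeas with both tight: 0.615 servings and 7.124 servings → $7.29.
canned tuna + edamame: intersection lies outside the first quadrant.
chickpeas + edamame with both tight: 0.7812 servings and 6.516 servings → $4.65.
The minimum over all feasible corners is $4.26.

$4.26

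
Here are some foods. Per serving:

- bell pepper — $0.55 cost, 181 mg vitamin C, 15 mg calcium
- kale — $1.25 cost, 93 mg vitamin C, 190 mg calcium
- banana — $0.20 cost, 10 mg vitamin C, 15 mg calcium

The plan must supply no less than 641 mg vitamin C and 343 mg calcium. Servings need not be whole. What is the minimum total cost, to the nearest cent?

Two binding constraints pin down two serving amounts, so the optimal mix uses at most two foods. The candidates are each food alone (scaled to the tighter of vitamin C/calcium) and each pair with both constraints tight.
bell pepper only: max(641/181, 343/15) = 22.87 servings → $12.58.
kale only: max(641/93, 343/190) = 6.892 servings → $8.62.
banana only: max(641/10, 343/15) = 64.1 servings → $12.82.
bell pepper + kale with both tight: 2.724 servings and 1.59 servings → $3.49.
bell pepper + banana with both tight: 2.411 servings and 20.46 servings → $5.42.
kale + banana: the both-tight solution has a negative serving — not a feasible corner.
So the least-cost plan costs $3.49.

$3.49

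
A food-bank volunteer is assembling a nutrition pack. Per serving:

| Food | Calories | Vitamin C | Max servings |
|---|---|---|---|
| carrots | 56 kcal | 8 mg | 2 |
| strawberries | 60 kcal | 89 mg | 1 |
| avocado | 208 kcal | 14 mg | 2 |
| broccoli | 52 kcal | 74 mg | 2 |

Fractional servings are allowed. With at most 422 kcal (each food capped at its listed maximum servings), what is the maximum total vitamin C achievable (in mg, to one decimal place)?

262.8 mg

Vitamin C per kcal: strawberries 1.483, broccoli 1.423, carrots 0.1429, avocado 0.06731.
Take 1 serving of strawberries: uses 60 kcal, +89.0 mg vitamin C (running total 89.0 mg).
Take 2 servings of broccoli: uses 104 kcal, +148.0 mg vitamin C (running total 237.0 mg).
Take 2 servings of carrots: uses 112 kcal, +16.0 mg vitamin C (running total 253.0 mg).
Take 0.7019 servings of avocado: uses 146 kcal, +9.8 mg vitamin C (running total 262.8 mg).
Greedy by best ratio exhausts the calories allowance optimally: 262.8 mg.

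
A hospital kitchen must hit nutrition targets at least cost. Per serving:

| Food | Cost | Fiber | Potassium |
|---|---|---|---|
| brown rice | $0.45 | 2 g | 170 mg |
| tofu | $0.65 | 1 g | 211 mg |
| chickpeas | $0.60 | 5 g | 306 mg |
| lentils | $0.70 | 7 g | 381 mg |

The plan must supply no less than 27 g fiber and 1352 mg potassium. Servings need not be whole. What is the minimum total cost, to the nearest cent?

An LP optimum is at a vertex; with two nutrient constraints at most two foods are used. Check each candidate.
brown rice only: max(27/2, 1352/170) = 13.5 servings → $6.08.
tofu only: max(27/1, 1352/211) = 27 servings → $17.55.
chickpeas only: max(27/5, 1352/306) = 5.4 servings → $3.24.
lentils only: max(27/7, 1352/381) = 3.857 servings → $2.70.
brown rice + tofu: intersection lies outside the first quadrant.
brown rice + chickpeas with both targets exact would need a negative amount; discard.
brown rice + lentils: intersection lies outside the first quadrant.
tofu + chickpeas: intersection lies outside the first quadrant.
tofu + lentils: intersection lies outside the first quadrant.
chickpeas + lentils: the both-tight solution has a negative serving — not a feasible corner.
Cheapest feasible corner: $2.70.

$2.70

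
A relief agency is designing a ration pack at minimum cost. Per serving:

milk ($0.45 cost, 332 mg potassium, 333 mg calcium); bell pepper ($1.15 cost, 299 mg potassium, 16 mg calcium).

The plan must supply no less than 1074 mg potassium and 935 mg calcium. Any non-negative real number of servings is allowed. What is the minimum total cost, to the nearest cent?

milk only: max(1074/332, 935/333) = 3.235 servings → $1.46.
bell pepper only: max(1074/299, 935/16) = 58.44 servings → $67.20.
milk + bell pepper with both tight: 2.784 servings and 0.501 servings → $1.83.
Cheapest feasible corner: $1.46.

$1.46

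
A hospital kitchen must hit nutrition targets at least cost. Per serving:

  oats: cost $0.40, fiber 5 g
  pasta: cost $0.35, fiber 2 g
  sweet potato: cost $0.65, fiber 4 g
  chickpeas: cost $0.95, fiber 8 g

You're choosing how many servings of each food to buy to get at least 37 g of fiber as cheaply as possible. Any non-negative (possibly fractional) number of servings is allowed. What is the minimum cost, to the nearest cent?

Cost per g of fiber: oats $0.0800, chickpeas $0.1187, sweet potato $0.1625, pasta $0.1750.
With no serving limits, use only oats: 37 g / 5 g = 7.4 servings × $0.40 = $2.96.

$2.96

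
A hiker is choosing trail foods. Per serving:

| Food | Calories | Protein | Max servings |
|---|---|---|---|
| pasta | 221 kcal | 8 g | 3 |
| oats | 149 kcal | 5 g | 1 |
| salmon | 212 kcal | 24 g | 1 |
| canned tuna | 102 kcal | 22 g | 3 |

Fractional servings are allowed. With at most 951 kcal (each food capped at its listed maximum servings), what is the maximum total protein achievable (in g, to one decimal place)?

Protein per kcal: canned tuna 0.2157, salmon 0.1132, pasta 0.0362, oats 0.03356.
Take 3 servings of canned tuna: uses 306 kcal, +66.0 g protein (running total 66.0 g).
Take 1 serving of salmon: uses 212 kcal, +24.0 g protein (running total 90.0 g).
Take 1.959 servings of pasta: uses 433 kcal, +15.7 g protein (running total 105.7 g).
Greedy by best ratio exhausts the calories allowance optimally: 105.7 g.

105.7 g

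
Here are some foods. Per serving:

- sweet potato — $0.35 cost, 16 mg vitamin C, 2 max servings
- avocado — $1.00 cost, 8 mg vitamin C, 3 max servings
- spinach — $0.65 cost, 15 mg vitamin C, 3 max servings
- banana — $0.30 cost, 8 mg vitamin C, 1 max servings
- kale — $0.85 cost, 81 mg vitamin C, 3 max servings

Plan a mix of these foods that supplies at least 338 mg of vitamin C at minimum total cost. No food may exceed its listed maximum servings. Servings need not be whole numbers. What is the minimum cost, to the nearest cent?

Cost per mg of vitamin C: kale $0.0105, sweet potato $0.0219, banana $0.0375, spinach $0.0433, avocado $0.1250.
Take 3 servings of kale: +243.0 mg vitamin C for $2.55 (total $2.55, still need 95.0 mg).
Take 2 servings of sweet potato: +32.0 mg vitamin C for $0.70 (total $3.25, still need 63.0 mg).
Take 1 serving of banana: +8.0 mg vitamin C for $0.30 (total $3.55, still need 55.0 mg).
Take 3 servings of spinach: +45.0 mg vitamin C for $1.95 (total $5.50, still need 10.0 mg).
Take 1.25 servings of avocado: +10.0 mg vitamin C for $1.25 (total $6.75, still need 0.0 mg).
Filling from the cheapest source first is optimal under one linear minimum: $6.75.

$6.75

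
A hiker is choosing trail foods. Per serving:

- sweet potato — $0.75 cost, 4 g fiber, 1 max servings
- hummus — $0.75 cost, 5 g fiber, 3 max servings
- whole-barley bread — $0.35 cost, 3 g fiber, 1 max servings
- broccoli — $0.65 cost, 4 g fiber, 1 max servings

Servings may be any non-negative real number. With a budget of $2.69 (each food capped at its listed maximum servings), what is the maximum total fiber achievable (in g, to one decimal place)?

18.6 g

Fiber per dollar: whole-barley bread 8.571, hummus 6.667, broccoli 6.154, sweet potato 5.333.
Take 1 serving of whole-barley bread: spends $0.35, +3.0 g fiber (running total 3.0 g).
Take 3 servings of hummus: spends $2.25, +15.0 g fiber (running total 18.0 g).
Take 0.1385 servings of broccoli: spends $0.09, +0.6 g fiber (running total 18.6 g).
Greedy by best ratio exhausts the cost allowance optimally: 18.6 g.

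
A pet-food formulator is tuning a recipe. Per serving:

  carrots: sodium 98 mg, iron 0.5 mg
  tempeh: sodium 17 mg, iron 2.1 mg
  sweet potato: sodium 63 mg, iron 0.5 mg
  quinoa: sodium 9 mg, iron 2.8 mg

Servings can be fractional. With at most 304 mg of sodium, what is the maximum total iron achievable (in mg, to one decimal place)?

94.6 mg

Iron per mg sodium: quinoa 0.3111, tempeh 0.1235, sweet potato 0.007937, carrots 0.005102.
With no serving limits, spend the whole sodium allowance on quinoa: 304 mg / 9 mg × 2.8 mg = 94.6 mg.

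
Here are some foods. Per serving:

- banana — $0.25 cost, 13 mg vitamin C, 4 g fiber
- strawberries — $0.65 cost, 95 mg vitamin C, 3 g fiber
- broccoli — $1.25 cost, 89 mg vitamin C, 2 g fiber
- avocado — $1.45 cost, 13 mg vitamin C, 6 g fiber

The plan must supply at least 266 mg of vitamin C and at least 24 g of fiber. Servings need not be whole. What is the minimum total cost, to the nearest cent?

$2.52

Compare the cost at each extreme point of the feasible region.
banana only: max(266/13, 24/4) = 20.46 servings → $5.12.
strawberries only: max(266/95, 24/3) = 8 servings → $5.20.
broccoli only: max(266/89, 24/2) = 12 servings → $15.00.
avocado only: max(266/13, 24/6) = 20.46 servings → $29.67.
banana + strawberries with both tight: 4.346 servings and 2.205 servings → $2.52.
banana + broccoli with both tight: 4.861 servings and 2.279 servings → $4.06.
banana + avocado with both targets exact would need a negative amount; discard.
strawberries + broccoli with both targets exact would need a negative amount; discard.
strawberries + avocado with both tight: 2.418 servings and 2.791 servings → $5.62.
broccoli + avocado with both tight: 2.528 servings and 3.157 servings → $7.74.
Cheapest feasible corner: $2.52.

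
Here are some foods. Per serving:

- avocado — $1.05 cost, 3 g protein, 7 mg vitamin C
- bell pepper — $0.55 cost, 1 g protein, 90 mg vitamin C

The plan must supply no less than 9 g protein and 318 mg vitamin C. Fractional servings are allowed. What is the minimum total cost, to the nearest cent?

$3.83

At the optimum either one food covers both requirements or two foods hit both targets exactly; no other combination can be cheaper.
avocado only: max(9/3, 318/7) = 45.43 servings → $47.70.
bell pepper only: max(9/1, 318/90) = 9 servings → $4.95.
avocado + bell pepper with both tight: 1.871 servings and 3.388 servings → $3.83.
The minimum over all feasible corners is $3.83.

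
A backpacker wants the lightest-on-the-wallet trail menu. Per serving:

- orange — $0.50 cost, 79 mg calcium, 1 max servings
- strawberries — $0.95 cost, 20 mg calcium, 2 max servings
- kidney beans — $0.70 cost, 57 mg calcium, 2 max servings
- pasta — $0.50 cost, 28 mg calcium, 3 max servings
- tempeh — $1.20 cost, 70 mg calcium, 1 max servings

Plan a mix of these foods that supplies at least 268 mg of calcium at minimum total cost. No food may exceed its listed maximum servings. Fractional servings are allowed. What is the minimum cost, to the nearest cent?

$3.19

Cost per mg of calcium: orange $0.0063, kidney beans $0.0123, tempeh $0.0171, pasta $0.0179, strawberries $0.0475.
Take 1 serving of orange: +79.0 mg calcium for $0.50 (total $0.50, still need 189.0 mg).
Take 2 servings of kidney beans: +114.0 mg calcium for $1.40 (total $1.90, still need 75.0 mg).
Take 1 serving of tempeh: +70.0 mg calcium for $1.20 (total $3.10, still need 5.0 mg).
Take 0.1786 servings of pasta: +5.0 mg calcium for $0.09 (total $3.19, still need 0.0 mg).
Filling from the cheapest source first is optimal under one linear minimum: $3.19.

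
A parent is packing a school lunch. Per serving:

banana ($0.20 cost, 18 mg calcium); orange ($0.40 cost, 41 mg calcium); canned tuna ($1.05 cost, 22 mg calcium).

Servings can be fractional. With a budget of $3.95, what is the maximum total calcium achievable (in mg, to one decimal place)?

Calcium per dollar: orange 102.5, banana 90, canned tuna 20.95.
With no serving limits, spend the whole cost allowance on orange: $3.95 / $0.40 × 41 mg = 404.9 mg.

404.9 mg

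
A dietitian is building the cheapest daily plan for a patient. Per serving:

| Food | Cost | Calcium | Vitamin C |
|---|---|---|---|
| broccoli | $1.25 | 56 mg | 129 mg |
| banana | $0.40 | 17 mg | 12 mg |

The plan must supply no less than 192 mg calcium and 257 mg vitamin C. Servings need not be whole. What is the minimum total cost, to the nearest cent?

Two binding constraints pin down two serving amounts, so the optimal mix uses at most two foods. The candidates are each food alone (scaled to the tighter of calcium/vitamin C) and each pair with both constraints tight.
broccoli only: max(192/56, 257/129) = 3.429 servings → $4.29.
banana only: max(192/17, 257/12) = 21.42 servings → $8.57.
broccoli + banana with both tight: 1.358 servings and 6.822 servings → $4.43.
The minimum over all feasible corners is $4.29.

$4.29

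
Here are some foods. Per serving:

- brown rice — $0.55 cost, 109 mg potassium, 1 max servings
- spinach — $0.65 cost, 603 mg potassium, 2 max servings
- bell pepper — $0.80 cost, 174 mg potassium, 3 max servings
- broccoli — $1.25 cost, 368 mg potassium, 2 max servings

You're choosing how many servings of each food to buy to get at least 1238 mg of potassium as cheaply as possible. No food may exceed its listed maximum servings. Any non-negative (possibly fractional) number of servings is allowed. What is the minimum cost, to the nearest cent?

Cost per mg of potassium: spinach $0.0011, broccoli $0.0034, bell pepper $0.0046, brown rice $0.0050.
Take 2 servings of spinach: +1206.0 mg potassium for $1.30 (total $1.30, still need 32.0 mg).
Take 0.08696 servings of broccoli: +32.0 mg potassium for $0.11 (total $1.41, still need 0.0 mg).
Greedy by cheapest-per-mg is optimal for a single linear constraint, so the minimum cost is $1.41.

$1.41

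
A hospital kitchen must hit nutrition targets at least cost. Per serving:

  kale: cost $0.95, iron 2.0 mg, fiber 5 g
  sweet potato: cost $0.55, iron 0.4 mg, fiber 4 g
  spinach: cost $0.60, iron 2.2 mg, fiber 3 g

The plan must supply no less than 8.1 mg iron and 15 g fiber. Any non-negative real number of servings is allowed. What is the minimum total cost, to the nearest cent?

kale only: max(8.1/2.0, 15/5) = 4.05 servings → $3.85.
sweet potato only: max(8.1/0.4, 15/4) = 20.25 servings → $11.14.
spinach only: max(8.1/2.2, 15/3) = 5 servings → $3.00.
kale + sweet potato with both targets exact would need a negative amount; discard.
kale + spinach with both tight: 1.74 servings and 2.1 servings → $2.91.
sweet potato + spinach with both tight: 1.145 servings and 3.474 servings → $2.71.
The minimum over all feasible corners is $2.71.

$2.71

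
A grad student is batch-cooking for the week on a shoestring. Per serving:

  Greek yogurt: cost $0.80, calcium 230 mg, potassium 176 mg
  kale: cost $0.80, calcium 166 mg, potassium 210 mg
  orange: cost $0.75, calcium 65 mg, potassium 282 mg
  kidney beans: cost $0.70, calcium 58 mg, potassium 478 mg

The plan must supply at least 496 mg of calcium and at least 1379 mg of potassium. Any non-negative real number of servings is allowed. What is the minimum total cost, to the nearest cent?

A basic optimal solution has at most two foods positive. Try each food alone and each pair with both targets met exactly.
Greek yogurt only: max(496/230, 1379/176) = 7.835 servings → $6.27.
kale only: max(496/166, 1379/210) = 6.567 servings → $5.25.
orange only: max(496/65, 1379/282) = 7.631 servings → $5.72.
kidney beans only: max(496/58, 1379/478) = 8.552 servings → $5.99.
Greek yogurt + kale with both targets exact would need a negative amount; discard.
Greek yogurt + orange with both tight: 0.9404 servings and 4.303 servings → $3.98.
Greek yogurt + kidney beans with both tight: 1.575 servings and 2.305 servings → $2.87.
kale + orange with both tight: 1.515 servings and 3.762 servings → $4.03.
kale + kidney beans with both tight: 2.339 servings and 1.857 servings → $3.17.
orange + kidney beans: intersection lies outside the first quadrant.
The minimum over all feasible corners is $2.87.

$2.87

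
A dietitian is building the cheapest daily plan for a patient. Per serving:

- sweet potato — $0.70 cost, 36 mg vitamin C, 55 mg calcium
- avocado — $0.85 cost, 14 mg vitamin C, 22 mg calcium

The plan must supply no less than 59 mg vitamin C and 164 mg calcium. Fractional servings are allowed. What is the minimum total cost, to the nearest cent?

At the optimum either one food covers both requirements or two foods hit both targets exactly; no other combination can be cheaper.
sweet potato only: max(59/36, 164/55) = 2.982 servings → $2.09.
avocado only: max(59/14, 164/22) = 7.455 servings → $6.34.
sweet potato + avocado with both targets exact would need a negative amount; discard.
So the least-cost plan costs $2.09.

$2.09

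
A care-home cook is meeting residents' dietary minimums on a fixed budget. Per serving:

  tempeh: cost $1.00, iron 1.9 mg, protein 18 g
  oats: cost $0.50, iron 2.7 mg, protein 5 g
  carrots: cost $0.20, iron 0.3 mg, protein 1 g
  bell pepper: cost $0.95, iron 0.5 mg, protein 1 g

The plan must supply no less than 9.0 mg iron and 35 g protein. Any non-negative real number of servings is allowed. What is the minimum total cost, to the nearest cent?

With two linear requirements the optimum uses one or two foods; enumerate the corners.
tempeh only: max(9.0/1.9, 35/18) = 4.737 servings → $4.74.
oats only: max(9.0/2.7, 35/5) = 7 servings → $3.50.
carrots only: max(9.0/0.3, 35/1) = 35 servings → $7.00.
bell pepper only: max(9.0/0.5, 35/1) = 35 servings → $33.25.
tempeh + oats with both tight: 1.266 servings and 2.442 servings → $2.49.
tempeh + carrots with both tight: 0.4286 servings and 27.29 servings → $5.89.
tempeh + bell pepper with both tight: 1.197 servings and 13.45 servings → $13.98.
oats + carrots: intersection lies outside the first quadrant.
oats + bell pepper: the both-tight solution has a negative serving — not a feasible corner.
carrots + bell pepper: the both-tight solution has a negative serving — not a feasible corner.
Cheapest feasible corner: $2.49.

$2.49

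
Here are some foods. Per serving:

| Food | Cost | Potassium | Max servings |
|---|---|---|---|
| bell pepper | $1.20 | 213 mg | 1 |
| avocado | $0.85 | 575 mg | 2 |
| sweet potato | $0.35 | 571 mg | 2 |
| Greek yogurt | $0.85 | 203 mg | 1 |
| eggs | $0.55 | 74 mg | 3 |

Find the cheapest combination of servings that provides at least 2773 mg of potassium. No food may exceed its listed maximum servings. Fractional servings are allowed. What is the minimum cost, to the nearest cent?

Cost per mg of potassium: sweet potato $0.0006, avocado $0.0015, Greek yogurt $0.0042, bell pepper $0.0056, eggs $0.0074.
Take 2 servings of sweet potato: +1142.0 mg potassium for $0.70 (total $0.70, still need 1631.0 mg).
Take 2 servings of avocado: +1150.0 mg potassium for $1.70 (total $2.40, still need 481.0 mg).
Take 1 serving of Greek yogurt: +203.0 mg potassium for $0.85 (total $3.25, still need 278.0 mg).
Take 1 serving of bell pepper: +213.0 mg potassium for $1.20 (total $4.45, still need 65.0 mg).
Take 0.8784 servings of eggs: +65.0 mg potassium for $0.48 (total $4.93, still need 0.0 mg).
Filling from the cheapest source first is optimal under one linear minimum: $4.93.

$4.93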